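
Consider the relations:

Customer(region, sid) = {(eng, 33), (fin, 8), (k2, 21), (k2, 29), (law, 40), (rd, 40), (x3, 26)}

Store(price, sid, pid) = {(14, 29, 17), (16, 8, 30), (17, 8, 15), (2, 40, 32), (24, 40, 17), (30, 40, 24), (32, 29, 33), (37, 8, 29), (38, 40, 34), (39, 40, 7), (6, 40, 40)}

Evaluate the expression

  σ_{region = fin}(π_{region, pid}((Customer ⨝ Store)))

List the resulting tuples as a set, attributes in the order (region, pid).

{(fin, 15), (fin, 29), (fin, 30)}

Customer ⋈ Store (natural join on sid): {(fin, 8, 16, 30), (fin, 8, 17, 15), (fin, 8, 37, 29), (k2, 29, 14, 17), (k2, 29, 32, 33), (law, 40, 2, 32), (law, 40, 24, 17), (law, 40, 30, 24), (law, 40, 38, 34), (law, 40, 39, 7), (law, 40, 6, 40), (rd, 40, 2, 32), (rd, 40, 24, 17), (rd, 40, 30, 24), (rd, 40, 38, 34), (rd, 40, 39, 7), (rd, 40, 6, 40)}
π_{region, pid} gives {(fin, 15), (fin, 29), (fin, 30), (k2, 17), (k2, 33), (law, 17), (law, 24), (law, 32), (law, 34), (law, 40), (law, 7), (rd, 17), (rd, 24), (rd, 32), (rd, 34), (rd, 40), (rd, 7)}.
Apply σ_{region = fin}; surviving tuples: {(fin, 15), (fin, 29), (fin, 30)}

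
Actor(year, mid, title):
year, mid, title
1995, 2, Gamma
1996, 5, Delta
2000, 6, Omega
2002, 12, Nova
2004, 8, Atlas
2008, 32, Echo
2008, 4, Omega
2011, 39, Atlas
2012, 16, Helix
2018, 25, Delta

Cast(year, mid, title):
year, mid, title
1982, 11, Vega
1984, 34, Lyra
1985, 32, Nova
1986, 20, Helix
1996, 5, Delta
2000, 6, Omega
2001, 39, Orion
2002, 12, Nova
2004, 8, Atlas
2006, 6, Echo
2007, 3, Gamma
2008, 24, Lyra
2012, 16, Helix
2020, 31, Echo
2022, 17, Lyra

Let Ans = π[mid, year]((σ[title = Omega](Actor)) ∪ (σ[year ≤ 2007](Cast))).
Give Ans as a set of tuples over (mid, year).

{(11, 1982), (12, 2002), (20, 1986), (3, 2007), (32, 1985), (34, 1984), (39, 2001), (4, 2008), (5, 1996), (6, 2000), (6, 2006), (8, 2004)}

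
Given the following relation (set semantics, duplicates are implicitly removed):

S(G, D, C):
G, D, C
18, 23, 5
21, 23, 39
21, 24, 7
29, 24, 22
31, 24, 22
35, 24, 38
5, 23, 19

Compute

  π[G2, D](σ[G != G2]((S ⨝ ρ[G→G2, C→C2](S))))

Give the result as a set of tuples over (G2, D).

{(18, 23), (21, 23), (21, 24), (29, 24), (31, 24), (35, 24), (5, 23)}

ρ[G→G2, C→C2]: schema becomes (G2, D, C2); tuples unchanged.
Natural join on D: {(18, 23, 5, 18, 5), (18, 23, 5, 21, 39), (18, 23, 5, 5, 19), (21, 23, 39, 18, 5), (21, 23, 39, 21, 39), (21, 23, 39, 5, 19), (21, 24, 7, 21, 7), (21, 24, 7, 29, 22), (21, 24, 7, 31, 22), (21, 24, 7, 35, 38), (29, 24, 22, 21, 7), (29, 24, 22, 29, 22), (29, 24, 22, 31, 22), (29, 24, 22, 35, 38), (31, 24, 22, 21, 7), (31, 24, 22, 29, 22), (31, 24, 22, 31, 22), (31, 24, 22, 35, 38), (35, 24, 38, 21, 7), (35, 24, 38, 29, 22), (35, 24, 38, 31, 22), (35, 24, 38, 35, 38), (5, 23, 19, 18, 5), (5, 23, 19, 21, 39), (5, 23, 19, 5, 19)}
Apply σ_{G != G2}; surviving tuples: {(18, 23, 5, 21, 39), (18, 23, 5, 5, 19), (21, 23, 39, 18, 5), (21, 23, 39, 5, 19), (21, 24, 7, 29, 22), (21, 24, 7, 31, 22), (21, 24, 7, 35, 38), (29, 24, 22, 21, 7), (29, 24, 22, 31, 22), (29, 24, 22, 35, 38), (31, 24, 22, 21, 7), (31, 24, 22, 29, 22), (31, 24, 22, 35, 38), (35, 24, 38, 21, 7), (35, 24, 38, 29, 22), (35, 24, 38, 31, 22), (5, 23, 19, 18, 5), (5, 23, 19, 21, 39)}
π[G2, D]: project onto (G2, D) (11 duplicate(s) eliminated) → {(18, 23), (21, 23), (21, 24), (29, 24), (31, 24), (35, 24), (5, 23)}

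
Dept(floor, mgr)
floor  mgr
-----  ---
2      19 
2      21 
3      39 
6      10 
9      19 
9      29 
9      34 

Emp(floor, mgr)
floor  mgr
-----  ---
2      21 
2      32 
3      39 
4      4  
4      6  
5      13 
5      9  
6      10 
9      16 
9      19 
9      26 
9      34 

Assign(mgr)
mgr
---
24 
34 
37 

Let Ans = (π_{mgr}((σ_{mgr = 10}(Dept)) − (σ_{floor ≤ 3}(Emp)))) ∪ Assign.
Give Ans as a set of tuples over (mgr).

{10, 24, 34, 37}

Filtering on mgr = 10 leaves {(6, 10)}.
Filtering on floor ≤ 3 leaves {(2, 21), (2, 32), (3, 39)}.
Set difference of the two operands is {(6, 10)}.
Projecting to mgr: {10}
Set union of the two operands is {10, 24, 34, 37}.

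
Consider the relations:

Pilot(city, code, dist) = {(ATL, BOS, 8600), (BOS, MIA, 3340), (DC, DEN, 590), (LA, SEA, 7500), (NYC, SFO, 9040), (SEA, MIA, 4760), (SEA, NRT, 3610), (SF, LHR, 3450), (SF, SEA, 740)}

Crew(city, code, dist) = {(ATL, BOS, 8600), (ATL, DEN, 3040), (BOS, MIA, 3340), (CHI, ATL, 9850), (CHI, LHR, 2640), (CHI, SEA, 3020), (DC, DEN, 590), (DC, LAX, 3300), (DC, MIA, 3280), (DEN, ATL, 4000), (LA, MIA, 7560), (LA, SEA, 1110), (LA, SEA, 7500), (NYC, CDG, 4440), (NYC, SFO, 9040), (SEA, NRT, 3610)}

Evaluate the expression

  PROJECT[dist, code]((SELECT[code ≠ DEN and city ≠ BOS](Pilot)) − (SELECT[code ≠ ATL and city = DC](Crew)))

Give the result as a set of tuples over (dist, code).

{(3450, LHR), (3610, NRT), (4760, MIA), (740, SEA), (7500, SEA), (8600, BOS), (9040, SFO)}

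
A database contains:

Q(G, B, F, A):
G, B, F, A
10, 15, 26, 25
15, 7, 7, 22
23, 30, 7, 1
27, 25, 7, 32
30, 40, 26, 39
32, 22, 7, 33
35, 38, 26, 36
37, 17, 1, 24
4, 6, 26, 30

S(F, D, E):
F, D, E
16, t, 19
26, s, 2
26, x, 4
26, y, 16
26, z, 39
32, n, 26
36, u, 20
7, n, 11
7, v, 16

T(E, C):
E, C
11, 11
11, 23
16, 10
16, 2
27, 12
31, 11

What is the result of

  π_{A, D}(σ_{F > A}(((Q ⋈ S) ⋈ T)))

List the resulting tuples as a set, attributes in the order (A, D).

{(1, n), (1, v), (25, y)}

Q ⋈ S (natural join on F): {(10, 15, 26, 25, s, 2), (10, 15, 26, 25, x, 4), (10, 15, 26, 25, y, 16), (10, 15, 26, 25, z, 39), (15, 7, 7, 22, n, 11), (15, 7, 7, 22, v, 16), (23, 30, 7, 1, n, 11), (23, 30, 7, 1, v, 16), (27, 25, 7, 32, n, 11), (27, 25, 7, 32, v, 16), (30, 40, 26, 39, s, 2), (30, 40, 26, 39, x, 4), (30, 40, 26, 39, y, 16), (30, 40, 26, 39, z, 39), (32, 22, 7, 33, n, 11), (32, 22, 7, 33, v, 16), (35, 38, 26, 36, s, 2), (35, 38, 26, 36, x, 4), (35, 38, 26, 36, y, 16), (35, 38, 26, 36, z, 39), (4, 6, 26, 30, s, 2), (4, 6, 26, 30, x, 4), (4, 6, 26, 30, y, 16), (4, 6, 26, 30, z, 39)}
(Q ⋈ S) ⋈ T (natural join on E): {(10, 15, 26, 25, y, 16, 10), (10, 15, 26, 25, y, 16, 2), (15, 7, 7, 22, n, 11, 11), (15, 7, 7, 22, n, 11, 23), (15, 7, 7, 22, v, 16, 10), (15, 7, 7, 22, v, 16, 2), (23, 30, 7, 1, n, 11, 11), (23, 30, 7, 1, n, 11, 23), (23, 30, 7, 1, v, 16, 10), (23, 30, 7, 1, v, 16, 2), (27, 25, 7, 32, n, 11, 11), (27, 25, 7, 32, n, 11, 23), (27, 25, 7, 32, v, 16, 10), (27, 25, 7, 32, v, 16, 2), (30, 40, 26, 39, y, 16, 10), (30, 40, 26, 39, y, 16, 2), (32, 22, 7, 33, n, 11, 11), (32, 22, 7, 33, n, 11, 23), (32, 22, 7, 33, v, 16, 10), (32, 22, 7, 33, v, 16, 2), (35, 38, 26, 36, y, 16, 10), (35, 38, 26, 36, y, 16, 2), (4, 6, 26, 30, y, 16, 10), (4, 6, 26, 30, y, 16, 2)}
Selection F > A: {(10, 15, 26, 25, y, 16, 10), (10, 15, 26, 25, y, 16, 2), (23, 30, 7, 1, n, 11, 11), (23, 30, 7, 1, n, 11, 23), (23, 30, 7, 1, v, 16, 10), (23, 30, 7, 1, v, 16, 2)}
Keep only column(s) A, D (3 duplicate(s) eliminated): {(1, n), (1, v), (25, y)}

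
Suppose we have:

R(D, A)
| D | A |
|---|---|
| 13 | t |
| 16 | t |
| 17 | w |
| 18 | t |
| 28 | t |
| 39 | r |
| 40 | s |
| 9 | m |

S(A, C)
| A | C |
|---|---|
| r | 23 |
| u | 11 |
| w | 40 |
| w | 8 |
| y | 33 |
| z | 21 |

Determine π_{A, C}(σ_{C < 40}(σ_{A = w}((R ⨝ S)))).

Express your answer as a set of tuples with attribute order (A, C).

{(w, 8)}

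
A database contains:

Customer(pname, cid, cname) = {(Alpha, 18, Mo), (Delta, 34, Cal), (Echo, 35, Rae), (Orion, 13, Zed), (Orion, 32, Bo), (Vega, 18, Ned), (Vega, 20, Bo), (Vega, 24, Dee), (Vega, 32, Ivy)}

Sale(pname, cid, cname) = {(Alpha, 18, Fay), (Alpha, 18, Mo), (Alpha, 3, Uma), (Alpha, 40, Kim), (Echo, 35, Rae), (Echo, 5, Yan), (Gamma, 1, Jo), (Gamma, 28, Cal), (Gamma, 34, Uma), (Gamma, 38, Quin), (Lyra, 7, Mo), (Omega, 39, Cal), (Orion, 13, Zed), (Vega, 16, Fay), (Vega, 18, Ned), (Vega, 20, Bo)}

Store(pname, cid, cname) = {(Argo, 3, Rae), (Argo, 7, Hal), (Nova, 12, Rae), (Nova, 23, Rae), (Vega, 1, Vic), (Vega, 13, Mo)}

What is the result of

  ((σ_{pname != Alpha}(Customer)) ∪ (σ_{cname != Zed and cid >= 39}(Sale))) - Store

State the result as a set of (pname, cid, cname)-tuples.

Selection pname != Alpha: {(Delta, 34, Cal), (Echo, 35, Rae), (Orion, 13, Zed), (Orion, 32, Bo), (Vega, 18, Ned), (Vega, 20, Bo), (Vega, 24, Dee), (Vega, 32, Ivy)}
Selection cname != Zed and cid >= 39: {(Alpha, 40, Kim), (Omega, 39, Cal)}
Taking the union: {(Alpha, 40, Kim), (Delta, 34, Cal), (Echo, 35, Rae), (Omega, 39, Cal), (Orion, 13, Zed), (Orion, 32, Bo), (Vega, 18, Ned), (Vega, 20, Bo), (Vega, 24, Dee), (Vega, 32, Ivy)}
Taking the difference: {(Alpha, 40, Kim), (Delta, 34, Cal), (Echo, 35, Rae), (Omega, 39, Cal), (Orion, 13, Zed), (Orion, 32, Bo), (Vega, 18, Ned), (Vega, 20, Bo), (Vega, 24, Dee), (Vega, 32, Ivy)}

{(Alpha, 40, Kim), (Delta, 34, Cal), (Echo, 35, Rae), (Omega, 39, Cal), (Orion, 13, Zed), (Orion, 32, Bo), (Vega, 18, Ned), (Vega, 20, Bo), (Vega, 24, Dee), (Vega, 32, Ivy)}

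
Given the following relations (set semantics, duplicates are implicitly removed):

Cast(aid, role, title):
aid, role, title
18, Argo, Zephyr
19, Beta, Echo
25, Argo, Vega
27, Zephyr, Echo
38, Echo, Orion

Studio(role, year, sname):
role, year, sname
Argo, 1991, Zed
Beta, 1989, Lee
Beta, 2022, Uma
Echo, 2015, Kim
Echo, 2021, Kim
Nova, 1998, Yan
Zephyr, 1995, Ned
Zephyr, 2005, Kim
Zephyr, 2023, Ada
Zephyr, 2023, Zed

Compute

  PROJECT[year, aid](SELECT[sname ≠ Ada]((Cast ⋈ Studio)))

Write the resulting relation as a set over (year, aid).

Cast ⋈ Studio (natural join on role): {(18, Argo, Zephyr, 1991, Zed), (19, Beta, Echo, 1989, Lee), (19, Beta, Echo, 2022, Uma), (25, Argo, Vega, 1991, Zed), (27, Zephyr, Echo, 1995, Ned), (27, Zephyr, Echo, 2005, Kim), (27, Zephyr, Echo, 2023, Ada), (27, Zephyr, Echo, 2023, Zed), (38, Echo, Orion, 2015, Kim), (38, Echo, Orion, 2021, Kim)}
σ[sname ≠ Ada]: keep tuples satisfying sname ≠ Ada → {(18, Argo, Zephyr, 1991, Zed), (19, Beta, Echo, 1989, Lee), (19, Beta, Echo, 2022, Uma), (25, Argo, Vega, 1991, Zed), (27, Zephyr, Echo, 1995, Ned), (27, Zephyr, Echo, 2005, Kim), (27, Zephyr, Echo, 2023, Zed), (38, Echo, Orion, 2015, Kim), (38, Echo, Orion, 2021, Kim)}
Projecting to year, aid: {(1989, 19), (1991, 18), (1991, 25), (1995, 27), (2005, 27), (2015, 38), (2021, 38), (2022, 19), (2023, 27)}

{(1989, 19), (1991, 18), (1991, 25), (1995, 27), (2005, 27), (2015, 38), (2021, 38), (2022, 19), (2023, 27)}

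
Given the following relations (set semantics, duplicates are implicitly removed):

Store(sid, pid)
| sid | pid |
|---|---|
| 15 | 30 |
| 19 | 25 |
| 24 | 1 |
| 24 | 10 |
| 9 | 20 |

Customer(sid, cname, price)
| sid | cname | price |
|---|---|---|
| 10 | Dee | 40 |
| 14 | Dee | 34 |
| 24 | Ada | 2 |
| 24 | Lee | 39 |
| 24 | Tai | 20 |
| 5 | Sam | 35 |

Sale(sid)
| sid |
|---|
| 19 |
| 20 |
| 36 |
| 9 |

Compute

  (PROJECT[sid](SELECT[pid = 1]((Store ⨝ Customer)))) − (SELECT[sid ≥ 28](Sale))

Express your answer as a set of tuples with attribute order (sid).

{24}

Natural join on sid: {(24, 1, Ada, 2), (24, 1, Lee, 39), (24, 1, Tai, 20), (24, 10, Ada, 2), (24, 10, Lee, 39), (24, 10, Tai, 20)}
Apply σ_{pid = 1}; surviving tuples: {(24, 1, Ada, 2), (24, 1, Lee, 39), (24, 1, Tai, 20)}
Keep only column(s) sid (2 duplicate(s) eliminated): {24}
Apply σ_{sid ≥ 28}; surviving tuples: {36}
Taking the difference: {24}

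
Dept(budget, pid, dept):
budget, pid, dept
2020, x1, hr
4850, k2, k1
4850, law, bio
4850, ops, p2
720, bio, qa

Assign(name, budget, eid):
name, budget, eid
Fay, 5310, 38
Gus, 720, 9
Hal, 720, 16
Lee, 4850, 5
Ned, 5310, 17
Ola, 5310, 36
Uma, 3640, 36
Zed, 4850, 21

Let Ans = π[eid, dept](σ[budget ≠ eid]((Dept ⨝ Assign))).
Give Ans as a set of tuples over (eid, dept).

{(16, qa), (21, bio), (21, k1), (21, p2), (5, bio), (5, k1), (5, p2), (9, qa)}

Dept ⋈ Assign (natural join on budget): {(4850, k2, k1, Lee, 5), (4850, k2, k1, Zed, 21), (4850, law, bio, Lee, 5), (4850, law, bio, Zed, 21), (4850, ops, p2, Lee, 5), (4850, ops, p2, Zed, 21), (720, bio, qa, Gus, 9), (720, bio, qa, Hal, 16)}
σ[budget ≠ eid]: keep tuples satisfying budget ≠ eid → {(4850, k2, k1, Lee, 5), (4850, k2, k1, Zed, 21), (4850, law, bio, Lee, 5), (4850, law, bio, Zed, 21), (4850, ops, p2, Lee, 5), (4850, ops, p2, Zed, 21), (720, bio, qa, Gus, 9), (720, bio, qa, Hal, 16)}
Keep only column(s) eid, dept: {(16, qa), (21, bio), (21, k1), (21, p2), (5, bio), (5, k1), (5, p2), (9, qa)}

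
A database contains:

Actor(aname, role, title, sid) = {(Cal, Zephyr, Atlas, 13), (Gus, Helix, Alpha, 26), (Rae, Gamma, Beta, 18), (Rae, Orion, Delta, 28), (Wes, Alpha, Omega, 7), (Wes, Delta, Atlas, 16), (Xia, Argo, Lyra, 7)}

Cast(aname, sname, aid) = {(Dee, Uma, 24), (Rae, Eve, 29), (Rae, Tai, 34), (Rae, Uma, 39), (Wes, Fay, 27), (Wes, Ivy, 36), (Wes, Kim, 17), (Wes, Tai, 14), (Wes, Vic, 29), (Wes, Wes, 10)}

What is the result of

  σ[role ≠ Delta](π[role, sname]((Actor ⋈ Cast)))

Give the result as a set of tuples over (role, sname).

Actor ⋈ Cast (natural join on aname): {(Rae, Gamma, Beta, 18, Eve, 29), (Rae, Gamma, Beta, 18, Tai, 34), (Rae, Gamma, Beta, 18, Uma, 39), (Rae, Orion, Delta, 28, Eve, 29), (Rae, Orion, Delta, 28, Tai, 34), (Rae, Orion, Delta, 28, Uma, 39), (Wes, Alpha, Omega, 7, Fay, 27), (Wes, Alpha, Omega, 7, Ivy, 36), (Wes, Alpha, Omega, 7, Kim, 17), (Wes, Alpha, Omega, 7, Tai, 14), (Wes, Alpha, Omega, 7, Vic, 29), (Wes, Alpha, Omega, 7, Wes, 10), (Wes, Delta, Atlas, 16, Fay, 27), (Wes, Delta, Atlas, 16, Ivy, 36), (Wes, Delta, Atlas, 16, Kim, 17), (Wes, Delta, Atlas, 16, Tai, 14), (Wes, Delta, Atlas, 16, Vic, 29), (Wes, Delta, Atlas, 16, Wes, 10)}
π_{role, sname} gives {(Alpha, Fay), (Alpha, Ivy), (Alpha, Kim), (Alpha, Tai), (Alpha, Vic), (Alpha, Wes), (Delta, Fay), (Delta, Ivy), (Delta, Kim), (Delta, Tai), (Delta, Vic), (Delta, Wes), (Gamma, Eve), (Gamma, Tai), (Gamma, Uma), (Orion, Eve), (Orion, Tai), (Orion, Uma)}.
Selection role ≠ Delta: {(Alpha, Fay), (Alpha, Ivy), (Alpha, Kim), (Alpha, Tai), (Alpha, Vic), (Alpha, Wes), (Gamma, Eve), (Gamma, Tai), (Gamma, Uma), (Orion, Eve), (Orion, Tai), (Orion, Uma)}

{(Alpha, Fay), (Alpha, Ivy), (Alpha, Kim), (Alpha, Tai), (Alpha, Vic), (Alpha, Wes), (Gamma, Eve), (Gamma, Tai), (Gamma, Uma), (Orion, Eve), (Orion, Tai), (Orion, Uma)}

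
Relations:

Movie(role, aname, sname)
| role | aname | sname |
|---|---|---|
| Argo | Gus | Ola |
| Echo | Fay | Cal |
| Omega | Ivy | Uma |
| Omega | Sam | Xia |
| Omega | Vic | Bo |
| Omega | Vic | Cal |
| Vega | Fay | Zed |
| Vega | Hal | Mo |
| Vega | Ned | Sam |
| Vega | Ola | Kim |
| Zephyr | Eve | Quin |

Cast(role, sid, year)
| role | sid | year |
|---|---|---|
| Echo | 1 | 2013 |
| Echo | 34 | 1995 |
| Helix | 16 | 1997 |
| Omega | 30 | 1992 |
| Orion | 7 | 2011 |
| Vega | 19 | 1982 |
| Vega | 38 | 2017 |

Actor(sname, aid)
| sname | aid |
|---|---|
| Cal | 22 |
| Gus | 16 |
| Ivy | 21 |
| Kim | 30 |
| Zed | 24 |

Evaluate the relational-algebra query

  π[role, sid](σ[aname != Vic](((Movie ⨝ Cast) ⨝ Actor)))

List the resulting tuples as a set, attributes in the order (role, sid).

{(Echo, 1), (Echo, 34), (Vega, 19), (Vega, 38)}

Joining Movie and Cast on role yields {(Echo, Fay, Cal, 1, 2013), (Echo, Fay, Cal, 34, 1995), (Omega, Ivy, Uma, 30, 1992), (Omega, Sam, Xia, 30, 1992), (Omega, Vic, Bo, 30, 1992), (Omega, Vic, Cal, 30, 1992), (Vega, Fay, Zed, 19, 1982), (Vega, Fay, Zed, 38, 2017), (Vega, Hal, Mo, 19, 1982), (Vega, Hal, Mo, 38, 2017), (Vega, Ned, Sam, 19, 1982), (Vega, Ned, Sam, 38, 2017), (Vega, Ola, Kim, 19, 1982), (Vega, Ola, Kim, 38, 2017)}.
Joining (Movie ⨝ Cast) and Actor on sname yields {(Echo, Fay, Cal, 1, 2013, 22), (Echo, Fay, Cal, 34, 1995, 22), (Omega, Vic, Cal, 30, 1992, 22), (Vega, Fay, Zed, 19, 1982, 24), (Vega, Fay, Zed, 38, 2017, 24), (Vega, Ola, Kim, 19, 1982, 30), (Vega, Ola, Kim, 38, 2017, 30)}.
Selection aname != Vic: {(Echo, Fay, Cal, 1, 2013, 22), (Echo, Fay, Cal, 34, 1995, 22), (Vega, Fay, Zed, 19, 1982, 24), (Vega, Fay, Zed, 38, 2017, 24), (Vega, Ola, Kim, 19, 1982, 30), (Vega, Ola, Kim, 38, 2017, 30)}
Keep only column(s) role, sid (2 duplicate(s) eliminated): {(Echo, 1), (Echo, 34), (Vega, 19), (Vega, 38)}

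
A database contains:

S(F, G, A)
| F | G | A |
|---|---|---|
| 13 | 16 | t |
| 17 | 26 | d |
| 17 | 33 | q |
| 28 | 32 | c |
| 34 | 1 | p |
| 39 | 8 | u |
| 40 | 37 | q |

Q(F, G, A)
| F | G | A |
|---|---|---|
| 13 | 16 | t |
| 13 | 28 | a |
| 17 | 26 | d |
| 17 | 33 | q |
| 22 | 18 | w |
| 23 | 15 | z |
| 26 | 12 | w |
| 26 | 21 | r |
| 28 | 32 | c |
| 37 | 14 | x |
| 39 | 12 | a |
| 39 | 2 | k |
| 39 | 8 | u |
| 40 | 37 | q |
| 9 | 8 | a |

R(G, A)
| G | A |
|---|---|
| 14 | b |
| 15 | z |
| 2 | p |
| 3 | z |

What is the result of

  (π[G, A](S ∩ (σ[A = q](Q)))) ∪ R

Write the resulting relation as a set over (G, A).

Apply σ_{A = q}; surviving tuples: {(17, 33, q), (40, 37, q)}
Set intersection of the two operands is {(17, 33, q), (40, 37, q)}.
π_{G, A} gives {(33, q), (37, q)}.
Set union of the two operands is {(14, b), (15, z), (2, p), (3, z), (33, q), (37, q)}.

{(14, b), (15, z), (2, p), (3, z), (33, q), (37, q)}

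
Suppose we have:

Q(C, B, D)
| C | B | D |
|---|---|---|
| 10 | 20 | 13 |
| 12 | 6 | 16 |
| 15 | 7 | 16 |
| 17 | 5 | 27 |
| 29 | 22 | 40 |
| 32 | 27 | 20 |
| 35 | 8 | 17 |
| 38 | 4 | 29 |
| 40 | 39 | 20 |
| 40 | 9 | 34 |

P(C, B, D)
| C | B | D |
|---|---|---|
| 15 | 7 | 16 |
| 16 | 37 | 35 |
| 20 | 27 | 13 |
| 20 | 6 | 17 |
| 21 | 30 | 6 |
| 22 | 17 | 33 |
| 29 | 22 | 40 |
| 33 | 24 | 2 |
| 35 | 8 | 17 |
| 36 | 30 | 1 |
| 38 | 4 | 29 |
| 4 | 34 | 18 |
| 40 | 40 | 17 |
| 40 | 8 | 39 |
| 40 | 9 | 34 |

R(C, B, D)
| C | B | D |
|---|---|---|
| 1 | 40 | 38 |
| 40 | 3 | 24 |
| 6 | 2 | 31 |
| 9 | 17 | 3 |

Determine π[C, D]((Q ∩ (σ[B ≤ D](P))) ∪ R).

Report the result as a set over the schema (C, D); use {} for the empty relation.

Apply σ_{B ≤ D}; surviving tuples: {(15, 7, 16), (20, 6, 17), (22, 17, 33), (29, 22, 40), (35, 8, 17), (38, 4, 29), (40, 8, 39), (40, 9, 34)}
Taking the intersection: {(15, 7, 16), (29, 22, 40), (35, 8, 17), (38, 4, 29), (40, 9, 34)}
Taking the union: {(1, 40, 38), (15, 7, 16), (29, 22, 40), (35, 8, 17), (38, 4, 29), (40, 3, 24), (40, 9, 34), (6, 2, 31), (9, 17, 3)}
Keep only column(s) C, D: {(1, 38), (15, 16), (29, 40), (35, 17), (38, 29), (40, 24), (40, 34), (6, 31), (9, 3)}

{(1, 38), (15, 16), (29, 40), (35, 17), (38, 29), (40, 24), (40, 34), (6, 31), (9, 3)}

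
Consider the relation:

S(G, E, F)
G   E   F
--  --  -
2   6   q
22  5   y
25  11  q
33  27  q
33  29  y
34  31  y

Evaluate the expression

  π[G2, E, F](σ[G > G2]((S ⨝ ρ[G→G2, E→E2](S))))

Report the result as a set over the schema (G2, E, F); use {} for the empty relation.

{(2, 11, q), (2, 27, q), (22, 29, y), (22, 31, y), (25, 27, q), (33, 31, y)}

ρ[G→G2, E→E2]: schema becomes (G2, E2, F); tuples unchanged.
Joining S and ρ[G→G2, E→E2](S) on F yields {(2, 6, q, 2, 6), (2, 6, q, 25, 11), (2, 6, q, 33, 27), (22, 5, y, 22, 5), (22, 5, y, 33, 29), (22, 5, y, 34, 31), (25, 11, q, 2, 6), (25, 11, q, 25, 11), (25, 11, q, 33, 27), (33, 27, q, 2, 6), (33, 27, q, 25, 11), (33, 27, q, 33, 27), (33, 29, y, 22, 5), (33, 29, y, 33, 29), (33, 29, y, 34, 31), (34, 31, y, 22, 5), (34, 31, y, 33, 29), (34, 31, y, 34, 31)}.
Apply σ_{G > G2}; surviving tuples: {(25, 11, q, 2, 6), (33, 27, q, 2, 6), (33, 27, q, 25, 11), (33, 29, y, 22, 5), (34, 31, y, 22, 5), (34, 31, y, 33, 29)}
π[G2, E, F]: project onto (G2, E, F) → {(2, 11, q), (2, 27, q), (22, 29, y), (22, 31, y), (25, 27, q), (33, 31, y)}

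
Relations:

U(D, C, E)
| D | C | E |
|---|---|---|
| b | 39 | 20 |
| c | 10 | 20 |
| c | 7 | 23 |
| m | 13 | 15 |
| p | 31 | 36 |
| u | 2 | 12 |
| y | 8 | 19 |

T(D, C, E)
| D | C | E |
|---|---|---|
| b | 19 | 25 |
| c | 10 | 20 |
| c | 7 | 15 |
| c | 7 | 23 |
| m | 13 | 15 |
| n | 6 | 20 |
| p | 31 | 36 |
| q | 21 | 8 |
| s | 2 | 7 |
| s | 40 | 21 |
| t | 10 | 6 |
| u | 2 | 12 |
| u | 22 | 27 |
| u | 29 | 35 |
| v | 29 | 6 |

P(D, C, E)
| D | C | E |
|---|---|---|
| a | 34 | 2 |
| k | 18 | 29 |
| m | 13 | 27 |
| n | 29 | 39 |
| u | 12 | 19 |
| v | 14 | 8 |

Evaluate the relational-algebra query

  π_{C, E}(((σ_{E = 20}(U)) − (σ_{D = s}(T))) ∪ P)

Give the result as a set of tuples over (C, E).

{(10, 20), (12, 19), (13, 27), (14, 8), (18, 29), (29, 39), (34, 2), (39, 20)}

Selection E = 20: {(b, 39, 20), (c, 10, 20)}
Selection D = s: {(s, 2, 7), (s, 40, 21)}
Set difference of the two operands is {(b, 39, 20), (c, 10, 20)}.
Set union of the two operands is {(a, 34, 2), (b, 39, 20), (c, 10, 20), (k, 18, 29), (m, 13, 27), (n, 29, 39), (u, 12, 19), (v, 14, 8)}.
Keep only column(s) C, E: {(10, 20), (12, 19), (13, 27), (14, 8), (18, 29), (29, 39), (34, 2), (39, 20)}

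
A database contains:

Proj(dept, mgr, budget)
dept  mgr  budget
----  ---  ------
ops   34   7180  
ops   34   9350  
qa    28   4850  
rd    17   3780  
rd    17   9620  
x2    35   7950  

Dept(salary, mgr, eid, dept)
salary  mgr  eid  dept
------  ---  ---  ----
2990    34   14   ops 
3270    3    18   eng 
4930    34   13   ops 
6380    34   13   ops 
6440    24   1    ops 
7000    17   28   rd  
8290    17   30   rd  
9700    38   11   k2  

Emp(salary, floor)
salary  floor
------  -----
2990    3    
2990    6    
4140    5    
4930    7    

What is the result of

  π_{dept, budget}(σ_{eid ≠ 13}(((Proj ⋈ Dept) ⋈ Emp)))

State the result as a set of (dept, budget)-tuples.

Proj ⋈ Dept (natural join on dept, mgr): {(ops, 34, 7180, 2990, 14), (ops, 34, 7180, 4930, 13), (ops, 34, 7180, 6380, 13), (ops, 34, 9350, 2990, 14), (ops, 34, 9350, 4930, 13), (ops, 34, 9350, 6380, 13), (rd, 17, 3780, 7000, 28), (rd, 17, 3780, 8290, 30), (rd, 17, 9620, 7000, 28), (rd, 17, 9620, 8290, 30)}
(Proj ⋈ Dept) ⋈ Emp (natural join on salary): {(ops, 34, 7180, 2990, 14, 3), (ops, 34, 7180, 2990, 14, 6), (ops, 34, 7180, 4930, 13, 7), (ops, 34, 9350, 2990, 14, 3), (ops, 34, 9350, 2990, 14, 6), (ops, 34, 9350, 4930, 13, 7)}
Filtering on eid ≠ 13 leaves {(ops, 34, 7180, 2990, 14, 3), (ops, 34, 7180, 2990, 14, 6), (ops, 34, 9350, 2990, 14, 3), (ops, 34, 9350, 2990, 14, 6)}.
Keep only column(s) dept, budget (2 duplicate(s) eliminated): {(ops, 7180), (ops, 9350)}

{(ops, 7180), (ops, 9350)}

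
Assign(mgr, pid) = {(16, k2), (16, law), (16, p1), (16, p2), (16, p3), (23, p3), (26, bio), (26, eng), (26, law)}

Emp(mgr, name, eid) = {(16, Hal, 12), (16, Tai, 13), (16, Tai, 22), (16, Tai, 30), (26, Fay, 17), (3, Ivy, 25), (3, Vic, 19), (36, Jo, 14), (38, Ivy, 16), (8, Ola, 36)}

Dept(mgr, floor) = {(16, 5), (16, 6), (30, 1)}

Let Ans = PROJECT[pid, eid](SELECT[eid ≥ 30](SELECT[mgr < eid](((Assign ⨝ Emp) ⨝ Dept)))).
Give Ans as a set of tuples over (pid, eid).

Joining Assign and Emp on mgr yields {(16, k2, Hal, 12), (16, k2, Tai, 13), (16, k2, Tai, 22), (16, k2, Tai, 30), (16, law, Hal, 12), (16, law, Tai, 13), (16, law, Tai, 22), (16, law, Tai, 30), (16, p1, Hal, 12), (16, p1, Tai, 13), (16, p1, Tai, 22), (16, p1, Tai, 30), (16, p2, Hal, 12), (16, p2, Tai, 13), (16, p2, Tai, 22), (16, p2, Tai, 30), (16, p3, Hal, 12), (16, p3, Tai, 13), (16, p3, Tai, 22), (16, p3, Tai, 30), (26, bio, Fay, 17), (26, eng, Fay, 17), (26, law, Fay, 17)}.
Joining (Assign ⨝ Emp) and Dept on mgr yields {(16, k2, Hal, 12, 5), (16, k2, Hal, 12, 6), (16, k2, Tai, 13, 5), (16, k2, Tai, 13, 6), (16, k2, Tai, 22, 5), (16, k2, Tai, 22, 6), (16, k2, Tai, 30, 5), (16, k2, Tai, 30, 6), (16, law, Hal, 12, 5), (16, law, Hal, 12, 6), (16, law, Tai, 13, 5), (16, law, Tai, 13, 6), (16, law, Tai, 22, 5), (16, law, Tai, 22, 6), (16, law, Tai, 30, 5), (16, law, Tai, 30, 6), (16, p1, Hal, 12, 5), (16, p1, Hal, 12, 6), (16, p1, Tai, 13, 5), (16, p1, Tai, 13, 6), (16, p1, Tai, 22, 5), (16, p1, Tai, 22, 6), (16, p1, Tai, 30, 5), (16, p1, Tai, 30, 6), (16, p2, Hal, 12, 5), (16, p2, Hal, 12, 6), (16, p2, Tai, 13, 5), (16, p2, Tai, 13, 6), (16, p2, Tai, 22, 5), (16, p2, Tai, 22, 6), (16, p2, Tai, 30, 5), (16, p2, Tai, 30, 6), (16, p3, Hal, 12, 5), (16, p3, Hal, 12, 6), (16, p3, Tai, 13, 5), (16, p3, Tai, 13, 6), (16, p3, Tai, 22, 5), (16, p3, Tai, 22, 6), (16, p3, Tai, 30, 5), (16, p3, Tai, 30, 6)}.
Selection mgr < eid: {(16, k2, Tai, 22, 5), (16, k2, Tai, 22, 6), (16, k2, Tai, 30, 5), (16, k2, Tai, 30, 6), (16, law, Tai, 22, 5), (16, law, Tai, 22, 6), (16, law, Tai, 30, 5), (16, law, Tai, 30, 6), (16, p1, Tai, 22, 5), (16, p1, Tai, 22, 6), (16, p1, Tai, 30, 5), (16, p1, Tai, 30, 6), (16, p2, Tai, 22, 5), (16, p2, Tai, 22, 6), (16, p2, Tai, 30, 5), (16, p2, Tai, 30, 6), (16, p3, Tai, 22, 5), (16, p3, Tai, 22, 6), (16, p3, Tai, 30, 5), (16, p3, Tai, 30, 6)}
Selection eid ≥ 30: {(16, k2, Tai, 30, 5), (16, k2, Tai, 30, 6), (16, law, Tai, 30, 5), (16, law, Tai, 30, 6), (16, p1, Tai, 30, 5), (16, p1, Tai, 30, 6), (16, p2, Tai, 30, 5), (16, p2, Tai, 30, 6), (16, p3, Tai, 30, 5), (16, p3, Tai, 30, 6)}
Keep only column(s) pid, eid (5 duplicate(s) eliminated): {(k2, 30), (law, 30), (p1, 30), (p2, 30), (p3, 30)}

{(k2, 30), (law, 30), (p1, 30), (p2, 30), (p3, 30)}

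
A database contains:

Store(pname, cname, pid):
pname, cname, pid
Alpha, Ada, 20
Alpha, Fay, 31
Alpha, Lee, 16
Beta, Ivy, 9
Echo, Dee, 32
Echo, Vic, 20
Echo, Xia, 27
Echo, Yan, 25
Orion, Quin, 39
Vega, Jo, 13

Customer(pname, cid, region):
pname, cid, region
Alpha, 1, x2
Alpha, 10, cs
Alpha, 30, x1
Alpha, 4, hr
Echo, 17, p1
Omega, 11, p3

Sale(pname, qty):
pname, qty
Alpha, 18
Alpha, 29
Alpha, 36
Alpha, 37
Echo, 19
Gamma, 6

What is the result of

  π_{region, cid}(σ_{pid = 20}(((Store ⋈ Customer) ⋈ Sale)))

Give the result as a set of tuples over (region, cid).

{(cs, 10), (hr, 4), (p1, 17), (x1, 30), (x2, 1)}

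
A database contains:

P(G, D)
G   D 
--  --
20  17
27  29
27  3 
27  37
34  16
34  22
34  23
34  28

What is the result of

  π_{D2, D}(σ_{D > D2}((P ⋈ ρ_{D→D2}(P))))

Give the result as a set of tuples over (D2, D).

ρ[D→D2]: schema becomes (G, D2); tuples unchanged.
P ⋈ ρ_{D→D2}(P) (natural join on G): {(20, 17, 17), (27, 29, 29), (27, 29, 3), (27, 29, 37), (27, 3, 29), (27, 3, 3), (27, 3, 37), (27, 37, 29), (27, 37, 3), (27, 37, 37), (34, 16, 16), (34, 16, 22), (34, 16, 23), (34, 16, 28), (34, 22, 16), (34, 22, 22), (34, 22, 23), (34, 22, 28), (34, 23, 16), (34, 23, 22), (34, 23, 23), (34, 23, 28), (34, 28, 16), (34, 28, 22), (34, 28, 23), (34, 28, 28)}
σ[D > D2]: keep tuples satisfying D > D2 → {(27, 29, 3), (27, 37, 29), (27, 37, 3), (34, 22, 16), (34, 23, 16), (34, 23, 22), (34, 28, 16), (34, 28, 22), (34, 28, 23)}
Keep only column(s) D2, D: {(16, 22), (16, 23), (16, 28), (22, 23), (22, 28), (23, 28), (29, 37), (3, 29), (3, 37)}

{(16, 22), (16, 23), (16, 28), (22, 23), (22, 28), (23, 28), (29, 37), (3, 29), (3, 37)}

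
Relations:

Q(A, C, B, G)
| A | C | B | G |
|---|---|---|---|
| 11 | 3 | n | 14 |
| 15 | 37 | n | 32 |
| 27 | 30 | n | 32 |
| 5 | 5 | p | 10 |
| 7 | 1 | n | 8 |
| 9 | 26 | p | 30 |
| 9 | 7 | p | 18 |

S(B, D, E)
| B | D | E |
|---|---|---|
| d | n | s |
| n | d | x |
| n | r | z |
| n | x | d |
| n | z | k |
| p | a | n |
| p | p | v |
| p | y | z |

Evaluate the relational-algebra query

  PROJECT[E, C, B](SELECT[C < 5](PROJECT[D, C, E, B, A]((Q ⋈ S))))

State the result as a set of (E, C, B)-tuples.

{(d, 1, n), (d, 3, n), (k, 1, n), (k, 3, n), (x, 1, n), (x, 3, n), (z, 1, n), (z, 3, n)}

Natural join on B: {(11, 3, n, 14, d, x), (11, 3, n, 14, r, z), (11, 3, n, 14, x, d), (11, 3, n, 14, z, k), (15, 37, n, 32, d, x), (15, 37, n, 32, r, z), (15, 37, n, 32, x, d), (15, 37, n, 32, z, k), (27, 30, n, 32, d, x), (27, 30, n, 32, r, z), (27, 30, n, 32, x, d), (27, 30, n, 32, z, k), (5, 5, p, 10, a, n), (5, 5, p, 10, p, v), (5, 5, p, 10, y, z), (7, 1, n, 8, d, x), (7, 1, n, 8, r, z), (7, 1, n, 8, x, d), (7, 1, n, 8, z, k), (9, 26, p, 30, a, n), (9, 26, p, 30, p, v), (9, 26, p, 30, y, z), (9, 7, p, 18, a, n), (9, 7, p, 18, p, v), (9, 7, p, 18, y, z)}
π[D, C, E, B, A]: project onto (D, C, E, B, A) → {(a, 26, n, p, 9), (a, 5, n, p, 5), (a, 7, n, p, 9), (d, 1, x, n, 7), (d, 3, x, n, 11), (d, 30, x, n, 27), (d, 37, x, n, 15), (p, 26, v, p, 9), (p, 5, v, p, 5), (p, 7, v, p, 9), (r, 1, z, n, 7), (r, 3, z, n, 11), (r, 30, z, n, 27), (r, 37, z, n, 15), (x, 1, d, n, 7), (x, 3, d, n, 11), (x, 30, d, n, 27), (x, 37, d, n, 15), (y, 26, z, p, 9), (y, 5, z, p, 5), (y, 7, z, p, 9), (z, 1, k, n, 7), (z, 3, k, n, 11), (z, 30, k, n, 27), (z, 37, k, n, 15)}
Apply σ_{C < 5}; surviving tuples: {(d, 1, x, n, 7), (d, 3, x, n, 11), (r, 1, z, n, 7), (r, 3, z, n, 11), (x, 1, d, n, 7), (x, 3, d, n, 11), (z, 1, k, n, 7), (z, 3, k, n, 11)}
π[E, C, B]: project onto (E, C, B) → {(d, 1, n), (d, 3, n), (k, 1, n), (k, 3, n), (x, 1, n), (x, 3, n), (z, 1, n), (z, 3, n)}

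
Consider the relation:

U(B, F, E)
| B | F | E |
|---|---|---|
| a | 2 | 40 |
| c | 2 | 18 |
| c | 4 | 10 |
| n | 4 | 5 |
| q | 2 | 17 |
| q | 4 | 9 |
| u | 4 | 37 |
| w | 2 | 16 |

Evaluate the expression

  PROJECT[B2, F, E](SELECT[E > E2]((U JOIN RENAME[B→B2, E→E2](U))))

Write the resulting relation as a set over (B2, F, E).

{(c, 2, 40), (c, 4, 37), (n, 4, 10), (n, 4, 37), (n, 4, 9), (q, 2, 18), (q, 2, 40), (q, 4, 10), (q, 4, 37), (w, 2, 17), (w, 2, 18), (w, 2, 40)}

ρ[B→B2, E→E2]: schema becomes (B2, F, E2); tuples unchanged.
U ⋈ RENAME[B→B2, E→E2](U) (natural join on F): {(a, 2, 40, a, 40), (a, 2, 40, c, 18), (a, 2, 40, q, 17), (a, 2, 40, w, 16), (c, 2, 18, a, 40), (c, 2, 18, c, 18), (c, 2, 18, q, 17), (c, 2, 18, w, 16), (c, 4, 10, c, 10), (c, 4, 10, n, 5), (c, 4, 10, q, 9), (c, 4, 10, u, 37), (n, 4, 5, c, 10), (n, 4, 5, n, 5), (n, 4, 5, q, 9), (n, 4, 5, u, 37), (q, 2, 17, a, 40), (q, 2, 17, c, 18), (q, 2, 17, q, 17), (q, 2, 17, w, 16), (q, 4, 9, c, 10), (q, 4, 9, n, 5), (q, 4, 9, q, 9), (q, 4, 9, u, 37), (u, 4, 37, c, 10), (u, 4, 37, n, 5), (u, 4, 37, q, 9), (u, 4, 37, u, 37), (w, 2, 16, a, 40), (w, 2, 16, c, 18), (w, 2, 16, q, 17), (w, 2, 16, w, 16)}
Filtering on E > E2 leaves {(a, 2, 40, c, 18), (a, 2, 40, q, 17), (a, 2, 40, w, 16), (c, 2, 18, q, 17), (c, 2, 18, w, 16), (c, 4, 10, n, 5), (c, 4, 10, q, 9), (q, 2, 17, w, 16), (q, 4, 9, n, 5), (u, 4, 37, c, 10), (u, 4, 37, n, 5), (u, 4, 37, q, 9)}.
π[B2, F, E]: project onto (B2, F, E) → {(c, 2, 40), (c, 4, 37), (n, 4, 10), (n, 4, 37), (n, 4, 9), (q, 2, 18), (q, 2, 40), (q, 4, 10), (q, 4, 37), (w, 2, 17), (w, 2, 18), (w, 2, 40)}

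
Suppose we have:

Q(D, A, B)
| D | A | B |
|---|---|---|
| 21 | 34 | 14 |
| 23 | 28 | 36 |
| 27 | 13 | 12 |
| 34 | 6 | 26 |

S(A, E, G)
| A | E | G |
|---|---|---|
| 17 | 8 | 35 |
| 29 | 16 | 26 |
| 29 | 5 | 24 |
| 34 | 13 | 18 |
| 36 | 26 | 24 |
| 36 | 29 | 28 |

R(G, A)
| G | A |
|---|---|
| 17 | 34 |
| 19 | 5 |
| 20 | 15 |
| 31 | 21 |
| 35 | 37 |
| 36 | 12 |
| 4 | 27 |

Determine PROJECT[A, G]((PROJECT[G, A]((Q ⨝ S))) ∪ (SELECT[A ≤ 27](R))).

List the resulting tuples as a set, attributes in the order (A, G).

Joining Q and S on A yields {(21, 34, 14, 13, 18)}.
π_{G, A} gives {(18, 34)}.
Apply σ_{A ≤ 27}; surviving tuples: {(19, 5), (20, 15), (31, 21), (36, 12), (4, 27)}
Union: {(18, 34)} with {(19, 5), (20, 15), (31, 21), (36, 12), (4, 27)} → {(18, 34), (19, 5), (20, 15), (31, 21), (36, 12), (4, 27)}
π_{A, G} gives {(12, 36), (15, 20), (21, 31), (27, 4), (34, 18), (5, 19)}.

{(12, 36), (15, 20), (21, 31), (27, 4), (34, 18), (5, 19)}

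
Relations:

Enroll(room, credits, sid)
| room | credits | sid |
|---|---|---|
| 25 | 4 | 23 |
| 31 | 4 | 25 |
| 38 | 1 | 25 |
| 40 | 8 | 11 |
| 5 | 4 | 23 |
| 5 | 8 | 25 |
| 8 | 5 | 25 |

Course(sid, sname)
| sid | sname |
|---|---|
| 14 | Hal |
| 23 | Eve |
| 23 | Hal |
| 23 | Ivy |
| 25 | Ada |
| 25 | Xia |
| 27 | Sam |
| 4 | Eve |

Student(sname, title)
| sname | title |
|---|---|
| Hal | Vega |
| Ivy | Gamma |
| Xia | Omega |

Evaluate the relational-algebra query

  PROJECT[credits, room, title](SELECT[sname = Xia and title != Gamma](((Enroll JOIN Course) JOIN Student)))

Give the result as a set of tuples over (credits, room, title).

{(1, 38, Omega), (4, 31, Omega), (5, 8, Omega), (8, 5, Omega)}

Joining Enroll and Course on sid yields {(25, 4, 23, Eve), (25, 4, 23, Hal), (25, 4, 23, Ivy), (31, 4, 25, Ada), (31, 4, 25, Xia), (38, 1, 25, Ada), (38, 1, 25, Xia), (5, 4, 23, Eve), (5, 4, 23, Hal), (5, 4, 23, Ivy), (5, 8, 25, Ada), (5, 8, 25, Xia), (8, 5, 25, Ada), (8, 5, 25, Xia)}.
Joining (Enroll JOIN Course) and Student on sname yields {(25, 4, 23, Hal, Vega), (25, 4, 23, Ivy, Gamma), (31, 4, 25, Xia, Omega), (38, 1, 25, Xia, Omega), (5, 4, 23, Hal, Vega), (5, 4, 23, Ivy, Gamma), (5, 8, 25, Xia, Omega), (8, 5, 25, Xia, Omega)}.
Filtering on sname = Xia and title != Gamma leaves {(31, 4, 25, Xia, Omega), (38, 1, 25, Xia, Omega), (5, 8, 25, Xia, Omega), (8, 5, 25, Xia, Omega)}.
π[credits, room, title]: project onto (credits, room, title) → {(1, 38, Omega), (4, 31, Omega), (5, 8, Omega), (8, 5, Omega)}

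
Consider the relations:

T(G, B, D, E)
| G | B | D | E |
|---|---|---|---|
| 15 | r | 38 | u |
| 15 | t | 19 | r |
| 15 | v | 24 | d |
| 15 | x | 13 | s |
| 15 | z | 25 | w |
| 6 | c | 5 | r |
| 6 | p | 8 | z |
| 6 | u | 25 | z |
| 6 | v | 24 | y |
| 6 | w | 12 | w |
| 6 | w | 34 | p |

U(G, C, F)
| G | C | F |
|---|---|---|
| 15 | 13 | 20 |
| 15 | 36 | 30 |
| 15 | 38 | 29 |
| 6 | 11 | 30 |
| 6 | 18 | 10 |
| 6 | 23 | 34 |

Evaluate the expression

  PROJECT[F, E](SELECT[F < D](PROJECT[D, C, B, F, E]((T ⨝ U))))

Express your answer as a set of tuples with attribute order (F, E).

{(10, p), (10, w), (10, y), (10, z), (20, d), (20, u), (20, w), (29, u), (30, p), (30, u)}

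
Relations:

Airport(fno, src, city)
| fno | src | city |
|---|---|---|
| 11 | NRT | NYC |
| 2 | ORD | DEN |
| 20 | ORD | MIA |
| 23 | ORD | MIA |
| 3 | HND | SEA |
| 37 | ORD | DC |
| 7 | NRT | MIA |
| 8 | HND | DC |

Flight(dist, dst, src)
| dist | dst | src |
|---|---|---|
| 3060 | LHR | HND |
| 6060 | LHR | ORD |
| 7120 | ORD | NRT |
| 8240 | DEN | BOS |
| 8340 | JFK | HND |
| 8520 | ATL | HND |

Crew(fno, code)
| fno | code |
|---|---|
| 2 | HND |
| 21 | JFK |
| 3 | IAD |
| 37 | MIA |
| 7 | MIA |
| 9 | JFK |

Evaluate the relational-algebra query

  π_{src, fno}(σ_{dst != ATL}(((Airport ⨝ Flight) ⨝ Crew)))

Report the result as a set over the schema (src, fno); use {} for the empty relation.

{(HND, 3), (NRT, 7), (ORD, 2), (ORD, 37)}

Joining Airport and Flight on src yields {(11, NRT, NYC, 7120, ORD), (2, ORD, DEN, 6060, LHR), (20, ORD, MIA, 6060, LHR), (23, ORD, MIA, 6060, LHR), (3, HND, SEA, 3060, LHR), (3, HND, SEA, 8340, JFK), (3, HND, SEA, 8520, ATL), (37, ORD, DC, 6060, LHR), (7, NRT, MIA, 7120, ORD), (8, HND, DC, 3060, LHR), (8, HND, DC, 8340, JFK), (8, HND, DC, 8520, ATL)}.
Joining (Airport ⨝ Flight) and Crew on fno yields {(2, ORD, DEN, 6060, LHR, HND), (3, HND, SEA, 3060, LHR, IAD), (3, HND, SEA, 8340, JFK, IAD), (3, HND, SEA, 8520, ATL, IAD), (37, ORD, DC, 6060, LHR, MIA), (7, NRT, MIA, 7120, ORD, MIA)}.
Apply σ_{dst != ATL}; surviving tuples: {(2, ORD, DEN, 6060, LHR, HND), (3, HND, SEA, 3060, LHR, IAD), (3, HND, SEA, 8340, JFK, IAD), (37, ORD, DC, 6060, LHR, MIA), (7, NRT, MIA, 7120, ORD, MIA)}
π[src, fno]: project onto (src, fno) (1 duplicate(s) eliminated) → {(HND, 3), (NRT, 7), (ORD, 2), (ORD, 37)}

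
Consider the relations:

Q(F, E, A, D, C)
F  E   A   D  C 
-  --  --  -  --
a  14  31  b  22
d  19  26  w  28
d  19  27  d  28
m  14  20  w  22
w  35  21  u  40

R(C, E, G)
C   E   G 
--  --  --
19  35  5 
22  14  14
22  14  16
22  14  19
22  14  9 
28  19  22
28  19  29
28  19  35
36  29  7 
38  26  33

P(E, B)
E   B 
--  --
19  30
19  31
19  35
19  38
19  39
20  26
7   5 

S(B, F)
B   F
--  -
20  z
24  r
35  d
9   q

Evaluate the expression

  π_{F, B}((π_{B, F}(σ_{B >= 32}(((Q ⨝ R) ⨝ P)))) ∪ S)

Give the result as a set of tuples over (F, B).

{(d, 35), (d, 38), (d, 39), (q, 9), (r, 24), (z, 20)}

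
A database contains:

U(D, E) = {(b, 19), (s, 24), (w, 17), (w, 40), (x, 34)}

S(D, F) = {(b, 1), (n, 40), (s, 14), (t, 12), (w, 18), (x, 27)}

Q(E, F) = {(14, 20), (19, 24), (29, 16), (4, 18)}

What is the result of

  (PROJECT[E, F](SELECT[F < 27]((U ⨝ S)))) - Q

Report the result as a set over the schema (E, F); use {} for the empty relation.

{(17, 18), (19, 1), (24, 14), (40, 18)}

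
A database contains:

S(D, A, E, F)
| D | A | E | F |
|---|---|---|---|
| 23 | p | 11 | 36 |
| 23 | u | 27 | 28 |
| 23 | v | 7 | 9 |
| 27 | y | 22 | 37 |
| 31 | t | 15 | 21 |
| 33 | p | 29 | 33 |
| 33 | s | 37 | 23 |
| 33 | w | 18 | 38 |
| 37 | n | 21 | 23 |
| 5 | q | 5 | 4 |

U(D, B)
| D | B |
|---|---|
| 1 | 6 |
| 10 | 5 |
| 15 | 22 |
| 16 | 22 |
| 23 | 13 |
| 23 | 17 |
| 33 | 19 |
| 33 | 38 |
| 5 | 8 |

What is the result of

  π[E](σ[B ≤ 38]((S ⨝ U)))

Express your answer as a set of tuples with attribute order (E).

S ⋈ U (natural join on D): {(23, p, 11, 36, 13), (23, p, 11, 36, 17), (23, u, 27, 28, 13), (23, u, 27, 28, 17), (23, v, 7, 9, 13), (23, v, 7, 9, 17), (33, p, 29, 33, 19), (33, p, 29, 33, 38), (33, s, 37, 23, 19), (33, s, 37, 23, 38), (33, w, 18, 38, 19), (33, w, 18, 38, 38), (5, q, 5, 4, 8)}
Selection B ≤ 38: {(23, p, 11, 36, 13), (23, p, 11, 36, 17), (23, u, 27, 28, 13), (23, u, 27, 28, 17), (23, v, 7, 9, 13), (23, v, 7, 9, 17), (33, p, 29, 33, 19), (33, p, 29, 33, 38), (33, s, 37, 23, 19), (33, s, 37, 23, 38), (33, w, 18, 38, 19), (33, w, 18, 38, 38), (5, q, 5, 4, 8)}
Keep only column(s) E (6 duplicate(s) eliminated): {11, 18, 27, 29, 37, 5, 7}

{11, 18, 27, 29, 37, 5, 7}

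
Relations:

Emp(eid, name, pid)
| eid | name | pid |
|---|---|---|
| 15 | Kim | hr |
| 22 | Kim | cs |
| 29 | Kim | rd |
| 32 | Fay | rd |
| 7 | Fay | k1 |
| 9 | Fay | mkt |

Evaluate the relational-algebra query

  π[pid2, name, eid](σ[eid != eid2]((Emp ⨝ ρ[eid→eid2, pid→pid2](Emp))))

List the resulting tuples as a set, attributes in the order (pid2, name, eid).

{(cs, Kim, 15), (cs, Kim, 29), (hr, Kim, 22), (hr, Kim, 29), (k1, Fay, 32), (k1, Fay, 9), (mkt, Fay, 32), (mkt, Fay, 7), (rd, Fay, 7), (rd, Fay, 9), (rd, Kim, 15), (rd, Kim, 22)}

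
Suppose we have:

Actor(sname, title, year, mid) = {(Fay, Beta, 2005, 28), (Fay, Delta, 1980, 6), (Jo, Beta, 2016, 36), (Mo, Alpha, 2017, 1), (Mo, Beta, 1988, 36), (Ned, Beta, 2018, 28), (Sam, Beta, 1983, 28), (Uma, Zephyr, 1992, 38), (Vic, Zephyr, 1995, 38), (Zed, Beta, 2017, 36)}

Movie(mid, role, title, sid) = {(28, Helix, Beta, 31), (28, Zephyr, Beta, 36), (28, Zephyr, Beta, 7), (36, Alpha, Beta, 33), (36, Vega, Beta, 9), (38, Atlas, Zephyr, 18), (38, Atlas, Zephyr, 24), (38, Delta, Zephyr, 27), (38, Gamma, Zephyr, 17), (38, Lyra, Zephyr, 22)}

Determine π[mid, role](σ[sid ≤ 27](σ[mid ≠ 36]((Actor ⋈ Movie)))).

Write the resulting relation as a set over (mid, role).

Joining Actor and Movie on title, mid yields {(Fay, Beta, 2005, 28, Helix, 31), (Fay, Beta, 2005, 28, Zephyr, 36), (Fay, Beta, 2005, 28, Zephyr, 7), (Jo, Beta, 2016, 36, Alpha, 33), (Jo, Beta, 2016, 36, Vega, 9), (Mo, Beta, 1988, 36, Alpha, 33), (Mo, Beta, 1988, 36, Vega, 9), (Ned, Beta, 2018, 28, Helix, 31), (Ned, Beta, 2018, 28, Zephyr, 36), (Ned, Beta, 2018, 28, Zephyr, 7), (Sam, Beta, 1983, 28, Helix, 31), (Sam, Beta, 1983, 28, Zephyr, 36), (Sam, Beta, 1983, 28, Zephyr, 7), (Uma, Zephyr, 1992, 38, Atlas, 18), (Uma, Zephyr, 1992, 38, Atlas, 24), (Uma, Zephyr, 1992, 38, Delta, 27), (Uma, Zephyr, 1992, 38, Gamma, 17), (Uma, Zephyr, 1992, 38, Lyra, 22), (Vic, Zephyr, 1995, 38, Atlas, 18), (Vic, Zephyr, 1995, 38, Atlas, 24), (Vic, Zephyr, 1995, 38, Delta, 27), (Vic, Zephyr, 1995, 38, Gamma, 17), (Vic, Zephyr, 1995, 38, Lyra, 22), (Zed, Beta, 2017, 36, Alpha, 33), (Zed, Beta, 2017, 36, Vega, 9)}.
Apply σ_{mid ≠ 36}; surviving tuples: {(Fay, Beta, 2005, 28, Helix, 31), (Fay, Beta, 2005, 28, Zephyr, 36), (Fay, Beta, 2005, 28, Zephyr, 7), (Ned, Beta, 2018, 28, Helix, 31), (Ned, Beta, 2018, 28, Zephyr, 36), (Ned, Beta, 2018, 28, Zephyr, 7), (Sam, Beta, 1983, 28, Helix, 31), (Sam, Beta, 1983, 28, Zephyr, 36), (Sam, Beta, 1983, 28, Zephyr, 7), (Uma, Zephyr, 1992, 38, Atlas, 18), (Uma, Zephyr, 1992, 38, Atlas, 24), (Uma, Zephyr, 1992, 38, Delta, 27), (Uma, Zephyr, 1992, 38, Gamma, 17), (Uma, Zephyr, 1992, 38, Lyra, 22), (Vic, Zephyr, 1995, 38, Atlas, 18), (Vic, Zephyr, 1995, 38, Atlas, 24), (Vic, Zephyr, 1995, 38, Delta, 27), (Vic, Zephyr, 1995, 38, Gamma, 17), (Vic, Zephyr, 1995, 38, Lyra, 22)}
Apply σ_{sid ≤ 27}; surviving tuples: {(Fay, Beta, 2005, 28, Zephyr, 7), (Ned, Beta, 2018, 28, Zephyr, 7), (Sam, Beta, 1983, 28, Zephyr, 7), (Uma, Zephyr, 1992, 38, Atlas, 18), (Uma, Zephyr, 1992, 38, Atlas, 24), (Uma, Zephyr, 1992, 38, Delta, 27), (Uma, Zephyr, 1992, 38, Gamma, 17), (Uma, Zephyr, 1992, 38, Lyra, 22), (Vic, Zephyr, 1995, 38, Atlas, 18), (Vic, Zephyr, 1995, 38, Atlas, 24), (Vic, Zephyr, 1995, 38, Delta, 27), (Vic, Zephyr, 1995, 38, Gamma, 17), (Vic, Zephyr, 1995, 38, Lyra, 22)}
Keep only column(s) mid, role (8 duplicate(s) eliminated): {(28, Zephyr), (38, Atlas), (38, Delta), (38, Gamma), (38, Lyra)}

{(28, Zephyr), (38, Atlas), (38, Delta), (38, Gamma), (38, Lyra)}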